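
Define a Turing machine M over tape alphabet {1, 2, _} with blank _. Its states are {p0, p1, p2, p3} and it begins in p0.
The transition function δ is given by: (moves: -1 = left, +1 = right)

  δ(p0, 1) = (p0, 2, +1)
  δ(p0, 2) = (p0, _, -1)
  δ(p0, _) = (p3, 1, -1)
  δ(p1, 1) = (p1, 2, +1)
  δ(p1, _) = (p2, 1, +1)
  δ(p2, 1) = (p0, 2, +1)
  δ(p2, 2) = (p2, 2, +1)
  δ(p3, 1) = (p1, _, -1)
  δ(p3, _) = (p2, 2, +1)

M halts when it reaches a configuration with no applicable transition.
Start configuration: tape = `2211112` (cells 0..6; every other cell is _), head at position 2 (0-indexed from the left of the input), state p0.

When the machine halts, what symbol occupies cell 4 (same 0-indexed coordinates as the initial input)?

_

p0 | __22[1]1112   read 1 → write 2, move +1, go to p0
p0 | __222[1]112   read 1 → write 2, move +1, go to p0
p0 | __2222[1]12   read 1 → write 2, move +1, go to p0
p0 | __22222[1]2   read 1 → write 2, move +1, go to p0
p0 | __222222[2]   read 2 → write _, move -1, go to p0
p0 | __22222[2]_   read 2 → write _, move -1, go to p0
p0 | __2222[2]__   read 2 → write _, move -1, go to p0
p0 | __222[2]___   read 2 → write _, move -1, go to p0
p0 | __22[2]____   read 2 → write _, move -1, go to p0
p0 | __2[2]_____   read 2 → write _, move -1, go to p0
p0 | __[2]______   read 2 → write _, move -1, go to p0
p0 | _[_]_______   read _ → write 1, move -1, go to p3
p3 | [_]1_______   read _ → write 2, move +1, go to p2
p2 | 2[1]_______   read 1 → write 2, move +1, go to p0
p0 | 22[_]______   read _ → write 1, move -1, go to p3
p3 | 2[2]1______
Cell 4 holds _ when M halts.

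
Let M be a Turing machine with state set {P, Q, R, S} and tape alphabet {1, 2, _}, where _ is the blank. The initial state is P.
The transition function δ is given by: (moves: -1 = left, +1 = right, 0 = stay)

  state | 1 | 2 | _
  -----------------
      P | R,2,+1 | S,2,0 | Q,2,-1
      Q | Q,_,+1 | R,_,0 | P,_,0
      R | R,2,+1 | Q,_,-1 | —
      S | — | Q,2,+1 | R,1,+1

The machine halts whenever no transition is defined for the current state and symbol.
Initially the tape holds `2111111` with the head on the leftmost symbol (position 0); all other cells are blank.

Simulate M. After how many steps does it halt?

P | [2]111111_   read 2 → write 2, move 0, go to S
S | [2]111111_   read 2 → write 2, move +1, go to Q
Q | 2[1]11111_   read 1 → write _, move +1, go to Q
Q | 2_[1]1111_   read 1 → write _, move +1, go to Q
Q | 2__[1]111_   read 1 → write _, move +1, go to Q
Q | 2___[1]11_   read 1 → write _, move +1, go to Q
Q | 2____[1]1_   read 1 → write _, move +1, go to Q
Q | 2_____[1]_   read 1 → write _, move +1, go to Q
Q | 2______[_]   read _ → write _, move 0, go to P
P | 2______[_]   read _ → write 2, move -1, go to Q
Q | 2_____[_]2   read _ → write _, move 0, go to P
P | 2_____[_]2   read _ → write 2, move -1, go to Q
Q | 2____[_]22   read _ → write _, move 0, go to P
P | 2____[_]22   read _ → write 2, move -1, go to Q
Q | 2___[_]222   read _ → write _, move 0, go to P
P | 2___[_]222   read _ → write 2, move -1, go to Q
Q | 2__[_]2222   read _ → write _, move 0, go to P
P | 2__[_]2222   read _ → write 2, move -1, go to Q
Q | 2_[_]22222   read _ → write _, move 0, go to P
P | 2_[_]22222   read _ → write 2, move -1, go to Q
Q | 2[_]222222   read _ → write _, move 0, go to P
P | 2[_]222222   read _ → write 2, move -1, go to Q
Q | [2]2222222   read 2 → write _, move 0, go to R
R | [_]2222222
M halts after 23 transitions.

23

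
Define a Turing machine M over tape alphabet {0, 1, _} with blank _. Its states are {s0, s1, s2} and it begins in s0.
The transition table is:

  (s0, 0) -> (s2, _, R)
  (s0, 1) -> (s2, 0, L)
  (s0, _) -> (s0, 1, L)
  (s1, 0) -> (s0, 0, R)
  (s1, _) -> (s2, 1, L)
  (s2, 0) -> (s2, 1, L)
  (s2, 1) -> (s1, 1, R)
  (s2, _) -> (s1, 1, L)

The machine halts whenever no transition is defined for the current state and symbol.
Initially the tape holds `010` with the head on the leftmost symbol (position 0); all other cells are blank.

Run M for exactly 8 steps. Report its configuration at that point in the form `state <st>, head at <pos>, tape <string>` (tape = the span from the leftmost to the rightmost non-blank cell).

state=s0 head=0 tape=[0]10__   (s0,0)→(s2,_,R)
state=s2 head=1 tape=_[1]0__   (s2,1)→(s1,1,R)
state=s1 head=2 tape=_1[0]__   (s1,0)→(s0,0,R)
state=s0 head=3 tape=_10[_]_   (s0,_)→(s0,1,L)
state=s0 head=2 tape=_1[0]1_   (s0,0)→(s2,_,R)
state=s2 head=3 tape=_1_[1]_   (s2,1)→(s1,1,R)
state=s1 head=4 tape=_1_1[_]   (s1,_)→(s2,1,L)
state=s2 head=3 tape=_1_[1]1   (s2,1)→(s1,1,R)
state=s1 head=4 tape=_1_1[1]
After 8 steps: state s1, head at 4, tape 1_11.

state s1, head at 4, tape 1_11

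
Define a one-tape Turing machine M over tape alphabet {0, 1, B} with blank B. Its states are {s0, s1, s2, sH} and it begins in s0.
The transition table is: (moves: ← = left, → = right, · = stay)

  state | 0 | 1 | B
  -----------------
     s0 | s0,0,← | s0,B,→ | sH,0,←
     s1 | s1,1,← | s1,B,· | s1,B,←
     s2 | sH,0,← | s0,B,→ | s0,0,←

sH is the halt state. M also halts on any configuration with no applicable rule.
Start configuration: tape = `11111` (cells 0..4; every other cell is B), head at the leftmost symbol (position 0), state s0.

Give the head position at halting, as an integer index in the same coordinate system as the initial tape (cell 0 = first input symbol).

state=s0 head=0 tape=[1]1111B   (s0,1)→(s0,B,→)
state=s0 head=1 tape=B[1]111B   (s0,1)→(s0,B,→)
state=s0 head=2 tape=BB[1]11B   (s0,1)→(s0,B,→)
state=s0 head=3 tape=BBB[1]1B   (s0,1)→(s0,B,→)
state=s0 head=4 tape=BBBB[1]B   (s0,1)→(s0,B,→)
state=s0 head=5 tape=BBBBB[B]   (s0,B)→(sH,0,←)
state=sH head=4 tape=BBBB[B]0
At halt the head is at cell 4.

4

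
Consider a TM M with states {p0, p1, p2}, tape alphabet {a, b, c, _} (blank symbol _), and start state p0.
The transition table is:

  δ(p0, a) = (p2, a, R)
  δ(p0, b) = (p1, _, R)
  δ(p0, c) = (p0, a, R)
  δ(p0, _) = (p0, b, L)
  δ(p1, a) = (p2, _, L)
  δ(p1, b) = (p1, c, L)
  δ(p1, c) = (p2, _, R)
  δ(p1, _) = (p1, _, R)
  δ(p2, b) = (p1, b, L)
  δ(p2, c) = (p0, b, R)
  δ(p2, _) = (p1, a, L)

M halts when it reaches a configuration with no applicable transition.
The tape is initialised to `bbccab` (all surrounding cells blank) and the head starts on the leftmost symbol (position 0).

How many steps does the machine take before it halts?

state=p0 head=0 tape=[b]bccab   (p0,b)→(p1,_,R)
state=p1 head=1 tape=_[b]ccab   (p1,b)→(p1,c,L)
state=p1 head=0 tape=[_]cccab   (p1,_)→(p1,_,R)
state=p1 head=1 tape=_[c]ccab   (p1,c)→(p2,_,R)
state=p2 head=2 tape=__[c]cab   (p2,c)→(p0,b,R)
state=p0 head=3 tape=__b[c]ab   (p0,c)→(p0,a,R)
state=p0 head=4 tape=__ba[a]b   (p0,a)→(p2,a,R)
state=p2 head=5 tape=__baa[b]   (p2,b)→(p1,b,L)
state=p1 head=4 tape=__ba[a]b   (p1,a)→(p2,_,L)
state=p2 head=3 tape=__b[a]_b
M halts after 9 transitions.

9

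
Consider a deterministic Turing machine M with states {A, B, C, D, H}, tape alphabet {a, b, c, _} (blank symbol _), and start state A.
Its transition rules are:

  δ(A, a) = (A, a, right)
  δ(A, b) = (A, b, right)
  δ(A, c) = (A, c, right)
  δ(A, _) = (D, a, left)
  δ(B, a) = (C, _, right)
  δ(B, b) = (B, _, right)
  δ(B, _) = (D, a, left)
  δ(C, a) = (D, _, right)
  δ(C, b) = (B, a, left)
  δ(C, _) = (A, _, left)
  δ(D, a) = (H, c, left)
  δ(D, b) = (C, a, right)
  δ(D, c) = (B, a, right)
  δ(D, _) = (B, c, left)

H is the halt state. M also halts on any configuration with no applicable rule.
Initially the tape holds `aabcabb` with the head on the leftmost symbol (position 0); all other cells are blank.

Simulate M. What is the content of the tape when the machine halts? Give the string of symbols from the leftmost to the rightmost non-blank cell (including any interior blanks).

aabcabcac

state=A head=0 tape=[a]abcabb__   (A,a)→(A,a,right)
state=A head=1 tape=a[a]bcabb__   (A,a)→(A,a,right)
state=A head=2 tape=aa[b]cabb__   (A,b)→(A,b,right)
state=A head=3 tape=aab[c]abb__   (A,c)→(A,c,right)
state=A head=4 tape=aabc[a]bb__   (A,a)→(A,a,right)
state=A head=5 tape=aabca[b]b__   (A,b)→(A,b,right)
state=A head=6 tape=aabcab[b]__   (A,b)→(A,b,right)
state=A head=7 tape=aabcabb[_]_   (A,_)→(D,a,left)
state=D head=6 tape=aabcab[b]a_   (D,b)→(C,a,right)
state=C head=7 tape=aabcaba[a]_   (C,a)→(D,_,right)
state=D head=8 tape=aabcaba_[_]   (D,_)→(B,c,left)
state=B head=7 tape=aabcaba[_]c   (B,_)→(D,a,left)
state=D head=6 tape=aabcab[a]ac   (D,a)→(H,c,left)
state=H head=5 tape=aabca[b]cac
The non-blank tape span at halt is aabcabcac.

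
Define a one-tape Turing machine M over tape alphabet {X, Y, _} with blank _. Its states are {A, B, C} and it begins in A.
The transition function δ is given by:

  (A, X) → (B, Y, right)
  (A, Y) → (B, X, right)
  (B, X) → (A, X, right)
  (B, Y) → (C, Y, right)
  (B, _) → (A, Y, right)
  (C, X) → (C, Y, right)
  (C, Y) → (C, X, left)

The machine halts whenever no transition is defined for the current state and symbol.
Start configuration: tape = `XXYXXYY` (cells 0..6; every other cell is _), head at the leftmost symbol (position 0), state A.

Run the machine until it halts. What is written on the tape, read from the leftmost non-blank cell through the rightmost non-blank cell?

A | [X]XYXXYY_   read X → write Y, move right, go to B
B | Y[X]YXXYY_   read X → write X, move right, go to A
A | YX[Y]XXYY_   read Y → write X, move right, go to B
B | YXX[X]XYY_   read X → write X, move right, go to A
A | YXXX[X]YY_   read X → write Y, move right, go to B
B | YXXXY[Y]Y_   read Y → write Y, move right, go to C
C | YXXXYY[Y]_   read Y → write X, move left, go to C
C | YXXXY[Y]X_   read Y → write X, move left, go to C
C | YXXX[Y]XX_   read Y → write X, move left, go to C
C | YXX[X]XXX_   read X → write Y, move right, go to C
C | YXXY[X]XX_   read X → write Y, move right, go to C
C | YXXYY[X]X_   read X → write Y, move right, go to C
C | YXXYYY[X]_   read X → write Y, move right, go to C
C | YXXYYYY[_]
The non-blank tape span at halt is YXXYYYY.

YXXYYYY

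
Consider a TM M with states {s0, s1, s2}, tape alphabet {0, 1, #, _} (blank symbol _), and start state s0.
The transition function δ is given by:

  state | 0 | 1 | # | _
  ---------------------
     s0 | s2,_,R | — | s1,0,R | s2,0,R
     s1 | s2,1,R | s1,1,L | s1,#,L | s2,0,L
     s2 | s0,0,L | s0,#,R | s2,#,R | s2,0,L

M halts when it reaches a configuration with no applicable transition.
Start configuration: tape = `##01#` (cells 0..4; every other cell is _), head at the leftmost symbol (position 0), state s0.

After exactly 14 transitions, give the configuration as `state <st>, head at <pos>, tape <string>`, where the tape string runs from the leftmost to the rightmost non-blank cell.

state s0, head at 4, tape 101010

state=s0 head=0 tape=[#]#01#_   (s0,#)→(s1,0,R)
state=s1 head=1 tape=0[#]01#_   (s1,#)→(s1,#,L)
state=s1 head=0 tape=[0]#01#_   (s1,0)→(s2,1,R)
state=s2 head=1 tape=1[#]01#_   (s2,#)→(s2,#,R)
state=s2 head=2 tape=1#[0]1#_   (s2,0)→(s0,0,L)
state=s0 head=1 tape=1[#]01#_   (s0,#)→(s1,0,R)
state=s1 head=2 tape=10[0]1#_   (s1,0)→(s2,1,R)
state=s2 head=3 tape=101[1]#_   (s2,1)→(s0,#,R)
state=s0 head=4 tape=101#[#]_   (s0,#)→(s1,0,R)
state=s1 head=5 tape=101#0[_]   (s1,_)→(s2,0,L)
state=s2 head=4 tape=101#[0]0   (s2,0)→(s0,0,L)
state=s0 head=3 tape=101[#]00   (s0,#)→(s1,0,R)
state=s1 head=4 tape=1010[0]0   (s1,0)→(s2,1,R)
state=s2 head=5 tape=10101[0]   (s2,0)→(s0,0,L)
state=s0 head=4 tape=1010[1]0
After 14 steps: state s0, head at 4, tape 101010.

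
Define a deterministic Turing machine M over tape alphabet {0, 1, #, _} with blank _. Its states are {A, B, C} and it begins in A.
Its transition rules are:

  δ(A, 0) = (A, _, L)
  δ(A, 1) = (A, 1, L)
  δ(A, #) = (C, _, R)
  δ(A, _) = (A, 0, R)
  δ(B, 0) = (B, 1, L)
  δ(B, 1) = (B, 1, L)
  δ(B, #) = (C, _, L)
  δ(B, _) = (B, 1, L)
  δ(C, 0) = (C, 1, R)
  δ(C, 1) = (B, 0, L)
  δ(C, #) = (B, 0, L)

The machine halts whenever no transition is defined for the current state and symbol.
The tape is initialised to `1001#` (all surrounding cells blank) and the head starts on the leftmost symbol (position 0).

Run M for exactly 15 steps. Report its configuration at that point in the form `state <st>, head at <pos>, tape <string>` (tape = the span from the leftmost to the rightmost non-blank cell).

A | ___[1]001#   read 1 → write 1, move L, go to A
A | __[_]1001#   read _ → write 0, move R, go to A
A | __0[1]001#   read 1 → write 1, move L, go to A
A | __[0]1001#   read 0 → write _, move L, go to A
A | _[_]_1001#   read _ → write 0, move R, go to A
A | _0[_]1001#   read _ → write 0, move R, go to A
A | _00[1]001#   read 1 → write 1, move L, go to A
A | _0[0]1001#   read 0 → write _, move L, go to A
A | _[0]_1001#   read 0 → write _, move L, go to A
A | [_]__1001#   read _ → write 0, move R, go to A
A | 0[_]_1001#   read _ → write 0, move R, go to A
A | 00[_]1001#   read _ → write 0, move R, go to A
A | 000[1]001#   read 1 → write 1, move L, go to A
A | 00[0]1001#   read 0 → write _, move L, go to A
A | 0[0]_1001#   read 0 → write _, move L, go to A
A | [0]__1001#
After 15 steps: state A, head at -3, tape 0__1001#.

state A, head at -3, tape 0__1001#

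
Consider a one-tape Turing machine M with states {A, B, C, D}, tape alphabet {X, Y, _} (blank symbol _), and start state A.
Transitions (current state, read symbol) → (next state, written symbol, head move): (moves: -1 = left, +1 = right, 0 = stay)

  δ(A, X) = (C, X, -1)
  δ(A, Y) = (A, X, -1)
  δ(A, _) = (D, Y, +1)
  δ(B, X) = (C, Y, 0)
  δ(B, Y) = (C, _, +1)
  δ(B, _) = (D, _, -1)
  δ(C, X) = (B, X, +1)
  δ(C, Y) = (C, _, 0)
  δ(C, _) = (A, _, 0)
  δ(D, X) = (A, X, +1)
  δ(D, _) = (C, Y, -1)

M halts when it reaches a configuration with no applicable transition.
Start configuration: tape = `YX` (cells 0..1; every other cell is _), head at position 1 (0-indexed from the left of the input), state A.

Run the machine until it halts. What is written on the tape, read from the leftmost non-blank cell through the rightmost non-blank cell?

A | Y[X]__   read X → write X, move -1, go to C
C | [Y]X__   read Y → write _, move 0, go to C
C | [_]X__   read _ → write _, move 0, go to A
A | [_]X__   read _ → write Y, move +1, go to D
D | Y[X]__   read X → write X, move +1, go to A
A | YX[_]_   read _ → write Y, move +1, go to D
D | YXY[_]   read _ → write Y, move -1, go to C
C | YX[Y]Y   read Y → write _, move 0, go to C
C | YX[_]Y   read _ → write _, move 0, go to A
A | YX[_]Y   read _ → write Y, move +1, go to D
D | YXY[Y]
The non-blank tape span at halt is YXYY.

YXYY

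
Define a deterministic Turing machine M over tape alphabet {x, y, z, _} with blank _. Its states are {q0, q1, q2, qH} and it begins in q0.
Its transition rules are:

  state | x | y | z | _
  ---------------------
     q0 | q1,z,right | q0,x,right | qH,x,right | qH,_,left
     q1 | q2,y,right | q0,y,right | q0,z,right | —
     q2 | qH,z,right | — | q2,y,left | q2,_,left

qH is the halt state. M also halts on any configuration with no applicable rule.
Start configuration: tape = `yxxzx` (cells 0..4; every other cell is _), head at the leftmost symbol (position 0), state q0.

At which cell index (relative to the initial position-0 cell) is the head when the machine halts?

q0 | [y]xxzx   read y → write x, move right, go to q0
q0 | x[x]xzx   read x → write z, move right, go to q1
q1 | xz[x]zx   read x → write y, move right, go to q2
q2 | xzy[z]x   read z → write y, move left, go to q2
q2 | xz[y]yx
At halt the head is at cell 2.

2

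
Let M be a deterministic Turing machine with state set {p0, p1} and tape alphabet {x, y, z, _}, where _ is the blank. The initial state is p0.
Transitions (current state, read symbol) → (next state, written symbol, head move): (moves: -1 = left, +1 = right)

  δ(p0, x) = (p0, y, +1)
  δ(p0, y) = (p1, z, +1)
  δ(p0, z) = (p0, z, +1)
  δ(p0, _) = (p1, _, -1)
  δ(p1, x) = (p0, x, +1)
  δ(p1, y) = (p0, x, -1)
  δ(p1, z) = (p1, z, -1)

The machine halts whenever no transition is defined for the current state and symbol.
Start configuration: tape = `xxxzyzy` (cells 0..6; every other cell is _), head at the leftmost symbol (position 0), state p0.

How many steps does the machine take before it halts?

state=p0 head=0 tape=[x]xxzyzy_   (p0,x)→(p0,y,+1)
state=p0 head=1 tape=y[x]xzyzy_   (p0,x)→(p0,y,+1)
state=p0 head=2 tape=yy[x]zyzy_   (p0,x)→(p0,y,+1)
state=p0 head=3 tape=yyy[z]yzy_   (p0,z)→(p0,z,+1)
state=p0 head=4 tape=yyyz[y]zy_   (p0,y)→(p1,z,+1)
state=p1 head=5 tape=yyyzz[z]y_   (p1,z)→(p1,z,-1)
state=p1 head=4 tape=yyyz[z]zy_   (p1,z)→(p1,z,-1)
state=p1 head=3 tape=yyy[z]zzy_   (p1,z)→(p1,z,-1)
state=p1 head=2 tape=yy[y]zzzy_   (p1,y)→(p0,x,-1)
state=p0 head=1 tape=y[y]xzzzy_   (p0,y)→(p1,z,+1)
state=p1 head=2 tape=yz[x]zzzy_   (p1,x)→(p0,x,+1)
state=p0 head=3 tape=yzx[z]zzy_   (p0,z)→(p0,z,+1)
state=p0 head=4 tape=yzxz[z]zy_   (p0,z)→(p0,z,+1)
state=p0 head=5 tape=yzxzz[z]y_   (p0,z)→(p0,z,+1)
state=p0 head=6 tape=yzxzzz[y]_   (p0,y)→(p1,z,+1)
state=p1 head=7 tape=yzxzzzz[_]
M halts after 15 transitions.

15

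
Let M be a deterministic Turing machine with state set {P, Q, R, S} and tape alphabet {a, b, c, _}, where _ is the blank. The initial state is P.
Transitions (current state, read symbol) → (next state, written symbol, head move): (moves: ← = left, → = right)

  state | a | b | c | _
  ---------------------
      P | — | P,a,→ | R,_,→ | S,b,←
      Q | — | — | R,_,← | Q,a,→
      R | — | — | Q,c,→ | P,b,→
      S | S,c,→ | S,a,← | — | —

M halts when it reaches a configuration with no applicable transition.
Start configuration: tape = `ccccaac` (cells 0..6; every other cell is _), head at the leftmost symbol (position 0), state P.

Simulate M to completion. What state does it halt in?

R

state=P head=0 tape=[c]cccaac   (P,c)→(R,_,→)
state=R head=1 tape=_[c]ccaac   (R,c)→(Q,c,→)
state=Q head=2 tape=_c[c]caac   (Q,c)→(R,_,←)
state=R head=1 tape=_[c]_caac   (R,c)→(Q,c,→)
state=Q head=2 tape=_c[_]caac   (Q,_)→(Q,a,→)
state=Q head=3 tape=_ca[c]aac   (Q,c)→(R,_,←)
state=R head=2 tape=_c[a]_aac
No transition is defined for (R, a); M halts in state R.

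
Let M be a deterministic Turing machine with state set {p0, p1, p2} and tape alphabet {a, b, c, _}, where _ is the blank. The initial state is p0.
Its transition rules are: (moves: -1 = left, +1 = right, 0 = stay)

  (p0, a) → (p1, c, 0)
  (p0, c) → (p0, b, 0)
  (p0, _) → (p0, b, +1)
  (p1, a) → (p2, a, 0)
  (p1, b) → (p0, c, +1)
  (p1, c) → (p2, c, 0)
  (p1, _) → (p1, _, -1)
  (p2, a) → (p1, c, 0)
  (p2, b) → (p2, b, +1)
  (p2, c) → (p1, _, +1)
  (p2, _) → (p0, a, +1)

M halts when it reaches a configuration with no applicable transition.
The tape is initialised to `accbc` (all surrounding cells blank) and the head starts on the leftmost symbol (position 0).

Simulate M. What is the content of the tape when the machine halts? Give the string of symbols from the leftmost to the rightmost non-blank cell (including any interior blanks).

cb

p0 | [a]ccbc   read a → write c, move 0, go to p1
p1 | [c]ccbc   read c → write c, move 0, go to p2
p2 | [c]ccbc   read c → write _, move +1, go to p1
p1 | _[c]cbc   read c → write c, move 0, go to p2
p2 | _[c]cbc   read c → write _, move +1, go to p1
p1 | __[c]bc   read c → write c, move 0, go to p2
p2 | __[c]bc   read c → write _, move +1, go to p1
p1 | ___[b]c   read b → write c, move +1, go to p0
p0 | ___c[c]   read c → write b, move 0, go to p0
p0 | ___c[b]
The non-blank tape span at halt is cb.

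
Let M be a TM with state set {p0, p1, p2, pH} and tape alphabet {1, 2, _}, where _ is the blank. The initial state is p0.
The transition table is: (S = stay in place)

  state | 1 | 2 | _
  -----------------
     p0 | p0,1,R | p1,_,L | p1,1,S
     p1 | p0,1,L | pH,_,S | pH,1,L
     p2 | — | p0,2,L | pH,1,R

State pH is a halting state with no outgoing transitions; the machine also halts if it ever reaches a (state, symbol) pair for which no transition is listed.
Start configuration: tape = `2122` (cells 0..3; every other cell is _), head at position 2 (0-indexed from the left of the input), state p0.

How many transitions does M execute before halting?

state=p0 head=2 tape=__21[2]2   (p0,2)→(p1,_,L)
state=p1 head=1 tape=__2[1]_2   (p1,1)→(p0,1,L)
state=p0 head=0 tape=__[2]1_2   (p0,2)→(p1,_,L)
state=p1 head=-1 tape=_[_]_1_2   (p1,_)→(pH,1,L)
state=pH head=-2 tape=[_]1_1_2
M halts after 4 transitions.

4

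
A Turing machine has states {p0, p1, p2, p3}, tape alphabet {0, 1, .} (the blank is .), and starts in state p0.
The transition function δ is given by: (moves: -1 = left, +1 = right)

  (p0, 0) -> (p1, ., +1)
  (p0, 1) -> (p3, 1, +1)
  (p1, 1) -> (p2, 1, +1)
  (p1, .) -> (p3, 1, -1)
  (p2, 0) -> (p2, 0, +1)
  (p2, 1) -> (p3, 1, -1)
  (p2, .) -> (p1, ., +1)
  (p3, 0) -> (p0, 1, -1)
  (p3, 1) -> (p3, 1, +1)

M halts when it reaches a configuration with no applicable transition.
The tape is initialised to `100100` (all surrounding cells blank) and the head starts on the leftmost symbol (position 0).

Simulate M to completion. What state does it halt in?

state=p0 head=0 tape=[1]00100.   (p0,1)→(p3,1,+1)
state=p3 head=1 tape=1[0]0100.   (p3,0)→(p0,1,-1)
state=p0 head=0 tape=[1]10100.   (p0,1)→(p3,1,+1)
state=p3 head=1 tape=1[1]0100.   (p3,1)→(p3,1,+1)
state=p3 head=2 tape=11[0]100.   (p3,0)→(p0,1,-1)
state=p0 head=1 tape=1[1]1100.   (p0,1)→(p3,1,+1)
state=p3 head=2 tape=11[1]100.   (p3,1)→(p3,1,+1)
state=p3 head=3 tape=111[1]00.   (p3,1)→(p3,1,+1)
state=p3 head=4 tape=1111[0]0.   (p3,0)→(p0,1,-1)
state=p0 head=3 tape=111[1]10.   (p0,1)→(p3,1,+1)
state=p3 head=4 tape=1111[1]0.   (p3,1)→(p3,1,+1)
state=p3 head=5 tape=11111[0].   (p3,0)→(p0,1,-1)
state=p0 head=4 tape=1111[1]1.   (p0,1)→(p3,1,+1)
state=p3 head=5 tape=11111[1].   (p3,1)→(p3,1,+1)
state=p3 head=6 tape=111111[.]
No transition is defined for (p3, .); M halts in state p3.

p3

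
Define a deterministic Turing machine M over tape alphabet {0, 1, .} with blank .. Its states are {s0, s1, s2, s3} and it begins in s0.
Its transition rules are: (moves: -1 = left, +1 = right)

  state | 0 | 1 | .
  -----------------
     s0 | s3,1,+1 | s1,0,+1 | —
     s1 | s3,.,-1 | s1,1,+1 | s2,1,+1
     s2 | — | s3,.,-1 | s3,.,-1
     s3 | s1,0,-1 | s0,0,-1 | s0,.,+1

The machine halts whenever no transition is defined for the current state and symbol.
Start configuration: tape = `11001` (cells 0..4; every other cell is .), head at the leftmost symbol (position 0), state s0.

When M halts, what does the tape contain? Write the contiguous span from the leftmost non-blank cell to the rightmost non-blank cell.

0..01

state=s0 head=0 tape=.[1]1001   (s0,1)→(s1,0,+1)
state=s1 head=1 tape=.0[1]001   (s1,1)→(s1,1,+1)
state=s1 head=2 tape=.01[0]01   (s1,0)→(s3,.,-1)
state=s3 head=1 tape=.0[1].01   (s3,1)→(s0,0,-1)
state=s0 head=0 tape=.[0]0.01   (s0,0)→(s3,1,+1)
state=s3 head=1 tape=.1[0].01   (s3,0)→(s1,0,-1)
state=s1 head=0 tape=.[1]0.01   (s1,1)→(s1,1,+1)
state=s1 head=1 tape=.1[0].01   (s1,0)→(s3,.,-1)
state=s3 head=0 tape=.[1]..01   (s3,1)→(s0,0,-1)
state=s0 head=-1 tape=[.]0..01
The non-blank tape span at halt is 0..01.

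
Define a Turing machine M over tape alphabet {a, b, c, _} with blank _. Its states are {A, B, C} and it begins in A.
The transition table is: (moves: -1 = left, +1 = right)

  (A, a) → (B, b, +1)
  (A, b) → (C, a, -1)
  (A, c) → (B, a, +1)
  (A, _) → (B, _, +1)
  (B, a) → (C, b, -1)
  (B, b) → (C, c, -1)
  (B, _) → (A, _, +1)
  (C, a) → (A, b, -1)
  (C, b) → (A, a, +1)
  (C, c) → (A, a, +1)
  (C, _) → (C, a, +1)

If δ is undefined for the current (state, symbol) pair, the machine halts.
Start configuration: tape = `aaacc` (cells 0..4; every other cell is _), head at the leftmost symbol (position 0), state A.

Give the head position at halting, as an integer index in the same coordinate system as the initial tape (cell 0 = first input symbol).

2

state=A head=0 tape=_[a]aacc   (A,a)→(B,b,+1)
state=B head=1 tape=_b[a]acc   (B,a)→(C,b,-1)
state=C head=0 tape=_[b]bacc   (C,b)→(A,a,+1)
state=A head=1 tape=_a[b]acc   (A,b)→(C,a,-1)
state=C head=0 tape=_[a]aacc   (C,a)→(A,b,-1)
state=A head=-1 tape=[_]baacc   (A,_)→(B,_,+1)
state=B head=0 tape=_[b]aacc   (B,b)→(C,c,-1)
state=C head=-1 tape=[_]caacc   (C,_)→(C,a,+1)
state=C head=0 tape=a[c]aacc   (C,c)→(A,a,+1)
state=A head=1 tape=aa[a]acc   (A,a)→(B,b,+1)
state=B head=2 tape=aab[a]cc   (B,a)→(C,b,-1)
state=C head=1 tape=aa[b]bcc   (C,b)→(A,a,+1)
state=A head=2 tape=aaa[b]cc   (A,b)→(C,a,-1)
state=C head=1 tape=aa[a]acc   (C,a)→(A,b,-1)
state=A head=0 tape=a[a]bacc   (A,a)→(B,b,+1)
state=B head=1 tape=ab[b]acc   (B,b)→(C,c,-1)
state=C head=0 tape=a[b]cacc   (C,b)→(A,a,+1)
state=A head=1 tape=aa[c]acc   (A,c)→(B,a,+1)
state=B head=2 tape=aaa[a]cc   (B,a)→(C,b,-1)
state=C head=1 tape=aa[a]bcc   (C,a)→(A,b,-1)
state=A head=0 tape=a[a]bbcc   (A,a)→(B,b,+1)
state=B head=1 tape=ab[b]bcc   (B,b)→(C,c,-1)
state=C head=0 tape=a[b]cbcc   (C,b)→(A,a,+1)
state=A head=1 tape=aa[c]bcc   (A,c)→(B,a,+1)
state=B head=2 tape=aaa[b]cc   (B,b)→(C,c,-1)
state=C head=1 tape=aa[a]ccc   (C,a)→(A,b,-1)
state=A head=0 tape=a[a]bccc   (A,a)→(B,b,+1)
state=B head=1 tape=ab[b]ccc   (B,b)→(C,c,-1)
state=C head=0 tape=a[b]cccc   (C,b)→(A,a,+1)
state=A head=1 tape=aa[c]ccc   (A,c)→(B,a,+1)
state=B head=2 tape=aaa[c]cc
At halt the head is at cell 2.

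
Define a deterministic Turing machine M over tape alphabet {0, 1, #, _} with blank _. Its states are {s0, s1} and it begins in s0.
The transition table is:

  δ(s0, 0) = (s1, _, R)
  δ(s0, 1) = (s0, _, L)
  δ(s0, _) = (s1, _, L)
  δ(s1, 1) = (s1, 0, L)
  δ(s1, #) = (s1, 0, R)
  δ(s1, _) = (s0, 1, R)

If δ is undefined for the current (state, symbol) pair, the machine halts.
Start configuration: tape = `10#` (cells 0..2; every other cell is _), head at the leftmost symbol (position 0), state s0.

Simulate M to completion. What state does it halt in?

state=s0 head=0 tape=___[1]0#__   (s0,1)→(s0,_,L)
state=s0 head=-1 tape=__[_]_0#__   (s0,_)→(s1,_,L)
state=s1 head=-2 tape=_[_]__0#__   (s1,_)→(s0,1,R)
state=s0 head=-1 tape=_1[_]_0#__   (s0,_)→(s1,_,L)
state=s1 head=-2 tape=_[1]__0#__   (s1,1)→(s1,0,L)
state=s1 head=-3 tape=[_]0__0#__   (s1,_)→(s0,1,R)
state=s0 head=-2 tape=1[0]__0#__   (s0,0)→(s1,_,R)
state=s1 head=-1 tape=1_[_]_0#__   (s1,_)→(s0,1,R)
state=s0 head=0 tape=1_1[_]0#__   (s0,_)→(s1,_,L)
state=s1 head=-1 tape=1_[1]_0#__   (s1,1)→(s1,0,L)
state=s1 head=-2 tape=1[_]0_0#__   (s1,_)→(s0,1,R)
state=s0 head=-1 tape=11[0]_0#__   (s0,0)→(s1,_,R)
state=s1 head=0 tape=11_[_]0#__   (s1,_)→(s0,1,R)
state=s0 head=1 tape=11_1[0]#__   (s0,0)→(s1,_,R)
state=s1 head=2 tape=11_1_[#]__   (s1,#)→(s1,0,R)
state=s1 head=3 tape=11_1_0[_]_   (s1,_)→(s0,1,R)
state=s0 head=4 tape=11_1_01[_]   (s0,_)→(s1,_,L)
state=s1 head=3 tape=11_1_0[1]_   (s1,1)→(s1,0,L)
state=s1 head=2 tape=11_1_[0]0_
No transition is defined for (s1, 0); M halts in state s1.

s1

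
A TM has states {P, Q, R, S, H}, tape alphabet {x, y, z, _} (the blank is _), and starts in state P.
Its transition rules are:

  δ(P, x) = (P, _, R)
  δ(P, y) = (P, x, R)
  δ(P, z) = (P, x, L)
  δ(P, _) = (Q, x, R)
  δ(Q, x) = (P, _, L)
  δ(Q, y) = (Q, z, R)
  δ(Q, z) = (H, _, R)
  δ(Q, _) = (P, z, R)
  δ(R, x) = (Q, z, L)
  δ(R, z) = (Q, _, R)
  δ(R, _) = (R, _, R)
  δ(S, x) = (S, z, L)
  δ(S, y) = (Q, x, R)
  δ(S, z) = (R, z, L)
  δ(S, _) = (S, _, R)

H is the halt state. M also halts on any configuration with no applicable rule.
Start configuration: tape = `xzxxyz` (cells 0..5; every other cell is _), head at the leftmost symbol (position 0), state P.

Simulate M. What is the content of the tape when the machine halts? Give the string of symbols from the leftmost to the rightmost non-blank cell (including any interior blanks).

xz

state=P head=0 tape=[x]zxxyz_   (P,x)→(P,_,R)
state=P head=1 tape=_[z]xxyz_   (P,z)→(P,x,L)
state=P head=0 tape=[_]xxxyz_   (P,_)→(Q,x,R)
state=Q head=1 tape=x[x]xxyz_   (Q,x)→(P,_,L)
state=P head=0 tape=[x]_xxyz_   (P,x)→(P,_,R)
state=P head=1 tape=_[_]xxyz_   (P,_)→(Q,x,R)
state=Q head=2 tape=_x[x]xyz_   (Q,x)→(P,_,L)
state=P head=1 tape=_[x]_xyz_   (P,x)→(P,_,R)
state=P head=2 tape=__[_]xyz_   (P,_)→(Q,x,R)
state=Q head=3 tape=__x[x]yz_   (Q,x)→(P,_,L)
state=P head=2 tape=__[x]_yz_   (P,x)→(P,_,R)
state=P head=3 tape=___[_]yz_   (P,_)→(Q,x,R)
state=Q head=4 tape=___x[y]z_   (Q,y)→(Q,z,R)
state=Q head=5 tape=___xz[z]_   (Q,z)→(H,_,R)
state=H head=6 tape=___xz_[_]
The non-blank tape span at halt is xz.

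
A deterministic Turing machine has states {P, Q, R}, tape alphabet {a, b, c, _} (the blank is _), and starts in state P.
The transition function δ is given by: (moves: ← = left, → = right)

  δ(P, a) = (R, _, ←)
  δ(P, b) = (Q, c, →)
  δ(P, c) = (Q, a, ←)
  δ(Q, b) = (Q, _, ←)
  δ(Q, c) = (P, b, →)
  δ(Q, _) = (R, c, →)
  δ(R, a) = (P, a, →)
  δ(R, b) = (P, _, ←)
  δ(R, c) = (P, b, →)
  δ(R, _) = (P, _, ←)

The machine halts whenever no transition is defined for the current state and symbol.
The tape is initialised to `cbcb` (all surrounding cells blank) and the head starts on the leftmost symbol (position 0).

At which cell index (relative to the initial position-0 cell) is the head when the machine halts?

P | _[c]bcb__   read c → write a, move ←, go to Q
Q | [_]abcb__   read _ → write c, move →, go to R
R | c[a]bcb__   read a → write a, move →, go to P
P | ca[b]cb__   read b → write c, move →, go to Q
Q | cac[c]b__   read c → write b, move →, go to P
P | cacb[b]__   read b → write c, move →, go to Q
Q | cacbc[_]_   read _ → write c, move →, go to R
R | cacbcc[_]   read _ → write _, move ←, go to P
P | cacbc[c]_   read c → write a, move ←, go to Q
Q | cacb[c]a_   read c → write b, move →, go to P
P | cacbb[a]_   read a → write _, move ←, go to R
R | cacb[b]__   read b → write _, move ←, go to P
P | cac[b]___   read b → write c, move →, go to Q
Q | cacc[_]__   read _ → write c, move →, go to R
R | caccc[_]_   read _ → write _, move ←, go to P
P | cacc[c]__   read c → write a, move ←, go to Q
Q | cac[c]a__   read c → write b, move →, go to P
P | cacb[a]__   read a → write _, move ←, go to R
R | cac[b]___   read b → write _, move ←, go to P
P | ca[c]____   read c → write a, move ←, go to Q
Q | c[a]a____
At halt the head is at cell 0.

0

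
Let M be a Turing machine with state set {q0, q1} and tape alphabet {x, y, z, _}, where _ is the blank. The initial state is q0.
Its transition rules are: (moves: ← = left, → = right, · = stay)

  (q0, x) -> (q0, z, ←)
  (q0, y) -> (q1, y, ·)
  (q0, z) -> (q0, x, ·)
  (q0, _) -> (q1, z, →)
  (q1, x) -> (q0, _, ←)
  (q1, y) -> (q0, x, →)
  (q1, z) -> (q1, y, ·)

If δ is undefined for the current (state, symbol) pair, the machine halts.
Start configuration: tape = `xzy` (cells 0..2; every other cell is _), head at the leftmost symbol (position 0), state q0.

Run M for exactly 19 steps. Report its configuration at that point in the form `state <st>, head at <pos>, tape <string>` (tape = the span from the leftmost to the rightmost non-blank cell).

q0 | ___[x]zy   read x → write z, move ←, go to q0
q0 | __[_]zzy   read _ → write z, move →, go to q1
q1 | __z[z]zy   read z → write y, move ·, go to q1
q1 | __z[y]zy   read y → write x, move →, go to q0
q0 | __zx[z]y   read z → write x, move ·, go to q0
q0 | __zx[x]y   read x → write z, move ←, go to q0
q0 | __z[x]zy   read x → write z, move ←, go to q0
q0 | __[z]zzy   read z → write x, move ·, go to q0
q0 | __[x]zzy   read x → write z, move ←, go to q0
q0 | _[_]zzzy   read _ → write z, move →, go to q1
q1 | _z[z]zzy   read z → write y, move ·, go to q1
q1 | _z[y]zzy   read y → write x, move →, go to q0
q0 | _zx[z]zy   read z → write x, move ·, go to q0
q0 | _zx[x]zy   read x → write z, move ←, go to q0
q0 | _z[x]zzy   read x → write z, move ←, go to q0
q0 | _[z]zzzy   read z → write x, move ·, go to q0
q0 | _[x]zzzy   read x → write z, move ←, go to q0
q0 | [_]zzzzy   read _ → write z, move →, go to q1
q1 | z[z]zzzy   read z → write y, move ·, go to q1
q1 | z[y]zzzy
After 19 steps: state q1, head at -2, tape zyzzzy.

state q1, head at -2, tape zyzzzy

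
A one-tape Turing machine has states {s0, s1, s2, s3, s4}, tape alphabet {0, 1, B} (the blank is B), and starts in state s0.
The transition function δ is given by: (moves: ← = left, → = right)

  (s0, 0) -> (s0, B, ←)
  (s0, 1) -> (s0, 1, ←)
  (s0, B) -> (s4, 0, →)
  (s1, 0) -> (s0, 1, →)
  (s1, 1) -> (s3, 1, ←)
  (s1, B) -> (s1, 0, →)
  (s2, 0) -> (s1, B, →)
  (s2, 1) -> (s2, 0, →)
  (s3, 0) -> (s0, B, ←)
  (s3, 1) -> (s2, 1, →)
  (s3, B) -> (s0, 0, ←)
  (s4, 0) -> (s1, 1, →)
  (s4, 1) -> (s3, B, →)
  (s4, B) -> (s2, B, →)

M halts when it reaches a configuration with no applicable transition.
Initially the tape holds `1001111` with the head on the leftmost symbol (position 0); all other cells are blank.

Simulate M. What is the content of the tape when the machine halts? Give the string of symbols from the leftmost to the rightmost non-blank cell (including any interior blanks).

state=s0 head=0 tape=B[1]001111B   (s0,1)→(s0,1,←)
state=s0 head=-1 tape=[B]1001111B   (s0,B)→(s4,0,→)
state=s4 head=0 tape=0[1]001111B   (s4,1)→(s3,B,→)
state=s3 head=1 tape=0B[0]01111B   (s3,0)→(s0,B,←)
state=s0 head=0 tape=0[B]B01111B   (s0,B)→(s4,0,→)
state=s4 head=1 tape=00[B]01111B   (s4,B)→(s2,B,→)
state=s2 head=2 tape=00B[0]1111B   (s2,0)→(s1,B,→)
state=s1 head=3 tape=00BB[1]111B   (s1,1)→(s3,1,←)
state=s3 head=2 tape=00B[B]1111B   (s3,B)→(s0,0,←)
state=s0 head=1 tape=00[B]01111B   (s0,B)→(s4,0,→)
state=s4 head=2 tape=000[0]1111B   (s4,0)→(s1,1,→)
state=s1 head=3 tape=0001[1]111B   (s1,1)→(s3,1,←)
state=s3 head=2 tape=000[1]1111B   (s3,1)→(s2,1,→)
state=s2 head=3 tape=0001[1]111B   (s2,1)→(s2,0,→)
state=s2 head=4 tape=00010[1]11B   (s2,1)→(s2,0,→)
state=s2 head=5 tape=000100[1]1B   (s2,1)→(s2,0,→)
state=s2 head=6 tape=0001000[1]B   (s2,1)→(s2,0,→)
state=s2 head=7 tape=00010000[B]
The non-blank tape span at halt is 00010000.

00010000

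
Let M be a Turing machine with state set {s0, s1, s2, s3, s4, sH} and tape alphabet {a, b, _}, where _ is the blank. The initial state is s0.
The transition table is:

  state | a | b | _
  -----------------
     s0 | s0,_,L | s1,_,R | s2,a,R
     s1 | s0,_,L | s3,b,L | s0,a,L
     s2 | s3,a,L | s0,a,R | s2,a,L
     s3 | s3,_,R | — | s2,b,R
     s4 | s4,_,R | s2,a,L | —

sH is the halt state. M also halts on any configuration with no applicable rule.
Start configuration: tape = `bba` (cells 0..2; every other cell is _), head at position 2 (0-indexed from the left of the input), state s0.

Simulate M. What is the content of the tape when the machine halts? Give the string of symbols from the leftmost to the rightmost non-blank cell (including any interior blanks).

bbaa

s0 | bb[a]__   read a → write _, move L, go to s0
s0 | b[b]___   read b → write _, move R, go to s1
s1 | b_[_]__   read _ → write a, move L, go to s0
s0 | b[_]a__   read _ → write a, move R, go to s2
s2 | ba[a]__   read a → write a, move L, go to s3
s3 | b[a]a__   read a → write _, move R, go to s3
s3 | b_[a]__   read a → write _, move R, go to s3
s3 | b__[_]_   read _ → write b, move R, go to s2
s2 | b__b[_]   read _ → write a, move L, go to s2
s2 | b__[b]a   read b → write a, move R, go to s0
s0 | b__a[a]   read a → write _, move L, go to s0
s0 | b__[a]_   read a → write _, move L, go to s0
s0 | b_[_]__   read _ → write a, move R, go to s2
s2 | b_a[_]_   read _ → write a, move L, go to s2
s2 | b_[a]a_   read a → write a, move L, go to s3
s3 | b[_]aa_   read _ → write b, move R, go to s2
s2 | bb[a]a_   read a → write a, move L, go to s3
s3 | b[b]aa_
The non-blank tape span at halt is bbaa.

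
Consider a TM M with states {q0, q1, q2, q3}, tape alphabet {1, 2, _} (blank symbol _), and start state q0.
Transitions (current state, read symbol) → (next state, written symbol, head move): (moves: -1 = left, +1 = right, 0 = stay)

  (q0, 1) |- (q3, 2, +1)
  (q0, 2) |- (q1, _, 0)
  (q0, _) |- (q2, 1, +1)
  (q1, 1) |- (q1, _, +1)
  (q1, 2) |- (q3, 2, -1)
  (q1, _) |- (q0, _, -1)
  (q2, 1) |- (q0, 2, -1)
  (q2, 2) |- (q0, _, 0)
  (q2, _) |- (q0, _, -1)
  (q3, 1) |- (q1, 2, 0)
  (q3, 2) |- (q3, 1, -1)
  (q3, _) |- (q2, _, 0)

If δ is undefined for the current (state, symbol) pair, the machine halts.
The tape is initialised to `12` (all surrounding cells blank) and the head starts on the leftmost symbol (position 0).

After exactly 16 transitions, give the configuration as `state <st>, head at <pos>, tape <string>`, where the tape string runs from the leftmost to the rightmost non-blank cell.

state q2, head at -2, tape 2__11

state=q0 head=0 tape=___[1]2   (q0,1)→(q3,2,+1)
state=q3 head=1 tape=___2[2]   (q3,2)→(q3,1,-1)
state=q3 head=0 tape=___[2]1   (q3,2)→(q3,1,-1)
state=q3 head=-1 tape=__[_]11   (q3,_)→(q2,_,0)
state=q2 head=-1 tape=__[_]11   (q2,_)→(q0,_,-1)
state=q0 head=-2 tape=_[_]_11   (q0,_)→(q2,1,+1)
state=q2 head=-1 tape=_1[_]11   (q2,_)→(q0,_,-1)
state=q0 head=-2 tape=_[1]_11   (q0,1)→(q3,2,+1)
state=q3 head=-1 tape=_2[_]11   (q3,_)→(q2,_,0)
state=q2 head=-1 tape=_2[_]11   (q2,_)→(q0,_,-1)
state=q0 head=-2 tape=_[2]_11   (q0,2)→(q1,_,0)
state=q1 head=-2 tape=_[_]_11   (q1,_)→(q0,_,-1)
state=q0 head=-3 tape=[_]__11   (q0,_)→(q2,1,+1)
state=q2 head=-2 tape=1[_]_11   (q2,_)→(q0,_,-1)
state=q0 head=-3 tape=[1]__11   (q0,1)→(q3,2,+1)
state=q3 head=-2 tape=2[_]_11   (q3,_)→(q2,_,0)
state=q2 head=-2 tape=2[_]_11
After 16 steps: state q2, head at -2, tape 2__11.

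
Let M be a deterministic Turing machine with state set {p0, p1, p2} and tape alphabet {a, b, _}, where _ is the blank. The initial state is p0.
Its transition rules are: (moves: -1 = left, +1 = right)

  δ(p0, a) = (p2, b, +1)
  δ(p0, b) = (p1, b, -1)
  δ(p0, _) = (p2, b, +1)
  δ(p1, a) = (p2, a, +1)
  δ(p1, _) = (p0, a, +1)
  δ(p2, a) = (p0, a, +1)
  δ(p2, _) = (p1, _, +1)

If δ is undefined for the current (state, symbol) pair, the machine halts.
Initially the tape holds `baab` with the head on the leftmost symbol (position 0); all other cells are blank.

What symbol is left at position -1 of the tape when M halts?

a

p0 | _[b]aab   read b → write b, move -1, go to p1
p1 | [_]baab   read _ → write a, move +1, go to p0
p0 | a[b]aab   read b → write b, move -1, go to p1
p1 | [a]baab   read a → write a, move +1, go to p2
p2 | a[b]aab
Cell -1 holds a when M halts.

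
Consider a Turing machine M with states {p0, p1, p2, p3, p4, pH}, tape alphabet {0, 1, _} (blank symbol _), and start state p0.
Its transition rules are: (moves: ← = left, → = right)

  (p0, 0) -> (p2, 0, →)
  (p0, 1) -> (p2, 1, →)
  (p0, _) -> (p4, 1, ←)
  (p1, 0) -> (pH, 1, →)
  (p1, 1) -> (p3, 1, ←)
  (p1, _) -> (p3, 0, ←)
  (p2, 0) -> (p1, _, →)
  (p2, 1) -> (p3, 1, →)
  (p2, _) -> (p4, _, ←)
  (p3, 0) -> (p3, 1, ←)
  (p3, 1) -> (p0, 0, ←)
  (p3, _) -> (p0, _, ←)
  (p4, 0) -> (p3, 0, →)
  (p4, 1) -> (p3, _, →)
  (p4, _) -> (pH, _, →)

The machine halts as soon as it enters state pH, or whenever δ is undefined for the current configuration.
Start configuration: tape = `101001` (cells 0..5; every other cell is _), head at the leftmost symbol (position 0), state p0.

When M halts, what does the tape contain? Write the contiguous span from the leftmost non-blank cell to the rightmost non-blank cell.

1_1001

p0 | _[1]01001   read 1 → write 1, move →, go to p2
p2 | _1[0]1001   read 0 → write _, move →, go to p1
p1 | _1_[1]001   read 1 → write 1, move ←, go to p3
p3 | _1[_]1001   read _ → write _, move ←, go to p0
p0 | _[1]_1001   read 1 → write 1, move →, go to p2
p2 | _1[_]1001   read _ → write _, move ←, go to p4
p4 | _[1]_1001   read 1 → write _, move →, go to p3
p3 | __[_]1001   read _ → write _, move ←, go to p0
p0 | _[_]_1001   read _ → write 1, move ←, go to p4
p4 | [_]1_1001   read _ → write _, move →, go to pH
pH | _[1]_1001
The non-blank tape span at halt is 1_1001.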